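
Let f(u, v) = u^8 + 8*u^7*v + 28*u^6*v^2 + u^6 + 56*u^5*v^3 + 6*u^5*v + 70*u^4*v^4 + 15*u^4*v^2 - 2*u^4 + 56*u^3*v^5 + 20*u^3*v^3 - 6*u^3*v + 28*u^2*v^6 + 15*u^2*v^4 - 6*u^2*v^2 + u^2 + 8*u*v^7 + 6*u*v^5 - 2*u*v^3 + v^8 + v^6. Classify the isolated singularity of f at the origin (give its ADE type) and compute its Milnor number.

The Hessian of f at 0 is [[2, 0], [0, 0]] with rank 1, so corank 1. A Groebner basis of the Jacobian ideal J(f) in C{u,v} is {3*u^2 - u*v + v^4, u^3, u^2*v, u*v^2 - u/3 + v^3/3}; counting standard monomials gives mu = 7. Corank 1: A-series; mu = 7 gives A_7.

Type A7, Milnor number mu = 7.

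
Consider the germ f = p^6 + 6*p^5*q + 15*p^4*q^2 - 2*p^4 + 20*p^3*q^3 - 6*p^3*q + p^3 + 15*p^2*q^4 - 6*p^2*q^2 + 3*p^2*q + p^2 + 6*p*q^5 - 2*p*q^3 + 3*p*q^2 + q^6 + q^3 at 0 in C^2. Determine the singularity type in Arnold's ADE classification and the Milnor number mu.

Type A_{2}, Milnor number mu = 2.

The Hessian of f at 0 is [[2, 0], [0, 0]] with rank 1, so corank 1. A Groebner basis of the Jacobian ideal J(f) in C{p,q} is {q^2, p}; counting standard monomials gives mu = 2. Corank 1: A-series; mu = 2 gives A_2.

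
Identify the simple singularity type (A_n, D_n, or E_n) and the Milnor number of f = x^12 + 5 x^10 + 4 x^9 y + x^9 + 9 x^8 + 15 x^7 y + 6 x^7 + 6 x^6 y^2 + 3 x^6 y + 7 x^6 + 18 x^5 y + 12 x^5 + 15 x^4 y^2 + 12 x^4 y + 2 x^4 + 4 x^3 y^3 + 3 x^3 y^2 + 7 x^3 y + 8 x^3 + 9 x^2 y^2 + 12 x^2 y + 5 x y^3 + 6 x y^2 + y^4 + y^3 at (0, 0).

Type E_{7}, Milnor number mu = 7.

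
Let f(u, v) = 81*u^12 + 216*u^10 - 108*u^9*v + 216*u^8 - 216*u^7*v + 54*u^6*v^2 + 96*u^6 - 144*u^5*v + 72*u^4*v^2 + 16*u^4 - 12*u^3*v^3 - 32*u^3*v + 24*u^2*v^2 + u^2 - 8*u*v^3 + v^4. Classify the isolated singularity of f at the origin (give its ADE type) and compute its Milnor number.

The Hessian of f at 0 is [[2, 0], [0, 0]] with rank 1, so corank 1. A Groebner basis of the Jacobian ideal J(f) in C{u,v} is {v^3, u}; counting standard monomials gives mu = 3. Corank 1: A-series; mu = 3 gives A_3.

Type A_3, Milnor number mu = 3.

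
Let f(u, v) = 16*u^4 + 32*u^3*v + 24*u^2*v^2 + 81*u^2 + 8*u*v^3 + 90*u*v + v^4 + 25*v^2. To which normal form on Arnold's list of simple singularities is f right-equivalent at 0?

A_{3}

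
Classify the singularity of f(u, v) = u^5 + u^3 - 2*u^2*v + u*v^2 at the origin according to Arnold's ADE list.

The Hessian of f at 0 is [[0, 0], [0, 0]] with rank 0, so corank 2. A Groebner basis of the Jacobian ideal J(f) in C{u,v} is {-u*v/5 + v^4 + v^2/5, u*v^2 - v^3, u^2 - u*v}; counting standard monomials gives mu = 6. Corank 2; j^3 = u*(u - v)^2 has shape L^2 M (L != M), so D-series; mu = 6 gives D_6.

D6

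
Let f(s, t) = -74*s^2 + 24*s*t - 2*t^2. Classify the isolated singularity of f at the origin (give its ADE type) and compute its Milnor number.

The Hessian of f at 0 has rank 2. Corank 0: nondegenerate Morse point, so A_1.

Type A_{1}, Milnor number mu = 1.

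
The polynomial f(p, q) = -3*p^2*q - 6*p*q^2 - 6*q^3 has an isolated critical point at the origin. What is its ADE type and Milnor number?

The Hessian of f at 0 has rank 0. Corank 2; j^3 = -3*q*(p^2 + 2*p*q + 2*q^2) splits into three distinct lines over C (the quadratic factor has nonzero discriminant), so D_4.

Type D4, Milnor number mu = 4.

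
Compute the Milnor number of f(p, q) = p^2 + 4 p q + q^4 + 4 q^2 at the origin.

3

The Hessian of f at 0 has rank 1. Corank 1: A-series; mu = 3 gives A_3.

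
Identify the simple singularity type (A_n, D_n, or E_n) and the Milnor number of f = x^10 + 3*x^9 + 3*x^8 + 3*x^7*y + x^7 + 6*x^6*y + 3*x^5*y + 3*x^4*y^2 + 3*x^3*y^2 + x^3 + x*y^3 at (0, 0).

The Hessian of f at 0 is [[0, 0], [0, 0]] with rank 0, so corank 2. A Groebner basis of the Jacobian ideal J(f) in C{x,y} is {x^3, x*y^2, 3*x^2 + y^3}; counting standard monomials gives mu = 7. Corank 2; j^3 = x^3 is a perfect cube, so E-series; the 4-jet and mu = 7 give E_7.

Type E7, Milnor number mu = 7.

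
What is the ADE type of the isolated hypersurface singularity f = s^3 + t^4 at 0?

E_6

The Hessian of f at 0 has rank 0. Corank 2; j^3 = s^3 is a perfect cube, so E-series; the 4-jet and mu = 6 give E_6.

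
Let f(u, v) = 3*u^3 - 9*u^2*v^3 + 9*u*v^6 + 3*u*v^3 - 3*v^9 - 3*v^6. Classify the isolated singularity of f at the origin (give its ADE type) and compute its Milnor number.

Type E_{7}, Milnor number mu = 7.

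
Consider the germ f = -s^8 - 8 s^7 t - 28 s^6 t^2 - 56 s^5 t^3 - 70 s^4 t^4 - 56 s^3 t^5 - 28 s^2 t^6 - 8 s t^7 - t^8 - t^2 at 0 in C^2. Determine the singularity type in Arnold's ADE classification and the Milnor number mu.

The Hessian of f at 0 has rank 1. Corank 1: A-series; mu = 7 gives A_7.

Type A_7, Milnor number mu = 7.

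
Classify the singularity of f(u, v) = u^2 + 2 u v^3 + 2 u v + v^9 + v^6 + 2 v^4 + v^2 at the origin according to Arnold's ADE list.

The Hessian of f at 0 is [[2, 2], [2, 2]] with rank 1, so corank 1. A Groebner basis of the Jacobian ideal J(f) in C{u,v} is {u^2*v^2 - 2*u^2 - 3*u*v - v^2, u^3 + 3*u^2*v + 3*u*v^2 - u - v, u + v^3 + v}; counting standard monomials gives mu = 8. Corank 1: A-series; mu = 8 gives A_8.

A8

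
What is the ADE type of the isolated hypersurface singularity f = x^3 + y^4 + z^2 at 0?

E_6

The Hessian of f at 0 is [[0, 0, 0], [0, 0, 0], [0, 0, 2]] with rank 1, so corank 2. A Groebner basis of the Jacobian ideal J(f) in C{x,y,z} is {y^3, x^2, z}; counting standard monomials gives mu = 6. Corank 2; j^3 = x^3 is a perfect cube, so E-series; the 4-jet and mu = 6 give E_6.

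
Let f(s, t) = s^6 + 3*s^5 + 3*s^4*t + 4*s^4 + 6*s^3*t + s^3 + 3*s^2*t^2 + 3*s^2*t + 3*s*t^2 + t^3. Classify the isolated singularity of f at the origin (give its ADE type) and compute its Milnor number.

The Hessian of f at 0 is [[0, 0], [0, 0]] with rank 0, so corank 2. A Groebner basis of the Jacobian ideal J(f) in C{s,t} is {s^3, s^2*t + s^2/2 + s*t + t^2/2, -s^2 + s*t^2 - 2*s*t - t^2, 3*s^2/2 + 3*s*t + t^3 + 3*t^2/2}; counting standard monomials gives mu = 6. Corank 2; j^3 = (s + t)^3 is a perfect cube, so E-series; the 4-jet and mu = 6 give E_6.

Type E6, Milnor number mu = 6.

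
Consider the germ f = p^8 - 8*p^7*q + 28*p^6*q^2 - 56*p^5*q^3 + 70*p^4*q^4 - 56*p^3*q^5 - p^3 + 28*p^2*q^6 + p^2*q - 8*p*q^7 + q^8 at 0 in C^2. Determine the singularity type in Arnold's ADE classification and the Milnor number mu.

Type D_9, Milnor number mu = 9.

The Hessian of f at 0 has rank 0. Corank 2; j^3 = -p^2*(p - q) has shape L^2 M (L != M), so D-series; mu = 9 gives D_9.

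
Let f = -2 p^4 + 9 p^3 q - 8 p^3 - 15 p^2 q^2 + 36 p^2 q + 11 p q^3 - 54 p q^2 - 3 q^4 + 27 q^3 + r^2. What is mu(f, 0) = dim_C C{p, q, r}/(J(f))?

The Hessian of f at 0 has rank 1. Corank 2; j^3 = -(2*p - 3*q)^3 is a perfect cube, so E-series; the 4-jet and mu = 7 give E_7.

7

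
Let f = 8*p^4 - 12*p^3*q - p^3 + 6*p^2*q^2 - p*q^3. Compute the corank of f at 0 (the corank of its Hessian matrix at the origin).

Hessian at 0 has rank 0.

2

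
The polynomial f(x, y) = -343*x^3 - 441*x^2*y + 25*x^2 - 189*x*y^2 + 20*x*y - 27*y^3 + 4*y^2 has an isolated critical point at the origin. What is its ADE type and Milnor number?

Type A_{2}, Milnor number mu = 2.

The Hessian of f at 0 is [[50, 20], [20, 8]] with rank 1, so corank 1. A Groebner basis of the Jacobian ideal J(f) in C{x,y} is {y^2, x + 2*y/5}; counting standard monomials gives mu = 2. Corank 1: A-series; mu = 2 gives A_2.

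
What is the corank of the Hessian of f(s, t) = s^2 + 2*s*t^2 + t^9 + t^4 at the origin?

Hessian at 0 has rank 1.

1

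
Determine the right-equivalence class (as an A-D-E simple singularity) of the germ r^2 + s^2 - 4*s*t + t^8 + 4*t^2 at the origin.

The Hessian of f at 0 is [[2, -4, 0], [-4, 8, 0], [0, 0, 2]] with rank 2, so corank 1. A Groebner basis of the Jacobian ideal J(f) in C{s,t,r} is {t^7, s - 2*t, r}; counting standard monomials gives mu = 7. Corank 1: A-series; mu = 7 gives A_7.

A_{7}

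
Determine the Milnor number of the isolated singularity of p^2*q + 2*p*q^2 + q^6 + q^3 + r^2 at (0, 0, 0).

7

The Hessian of f at 0 has rank 1. Corank 2; j^3 = q*(p + q)^2 has shape L^2 M (L != M), so D-series; mu = 7 gives D_7.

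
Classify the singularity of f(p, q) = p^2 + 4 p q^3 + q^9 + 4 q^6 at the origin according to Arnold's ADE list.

A_{8}

The Hessian of f at 0 has rank 1. Corank 1: A-series; mu = 8 gives A_8.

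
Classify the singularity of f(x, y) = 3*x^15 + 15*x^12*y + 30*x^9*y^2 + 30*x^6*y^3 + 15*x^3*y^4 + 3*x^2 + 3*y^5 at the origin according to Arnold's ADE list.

The Hessian of f at 0 has rank 1. Corank 1: A-series; mu = 4 gives A_4.

A_{4}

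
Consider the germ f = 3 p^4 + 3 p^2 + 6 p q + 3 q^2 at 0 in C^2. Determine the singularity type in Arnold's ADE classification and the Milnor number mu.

Type A3, Milnor number mu = 3.

The Hessian of f at 0 is [[6, 6], [6, 6]] with rank 1, so corank 1. A Groebner basis of the Jacobian ideal J(f) in C{p,q} is {q^3, p + q}; counting standard monomials gives mu = 3. Corank 1: A-series; mu = 3 gives A_3.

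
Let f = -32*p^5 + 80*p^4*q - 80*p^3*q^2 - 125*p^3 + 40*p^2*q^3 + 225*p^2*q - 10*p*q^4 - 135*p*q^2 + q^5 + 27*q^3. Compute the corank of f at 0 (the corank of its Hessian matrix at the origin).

2

Hessian at 0 has rank 0.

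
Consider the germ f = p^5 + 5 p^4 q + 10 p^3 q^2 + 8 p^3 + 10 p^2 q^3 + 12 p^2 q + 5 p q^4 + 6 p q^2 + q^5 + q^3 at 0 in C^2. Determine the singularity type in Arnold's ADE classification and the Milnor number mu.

Type E8, Milnor number mu = 8.

The Hessian of f at 0 has rank 0. Corank 2; j^3 = (2*p + q)^3 is a perfect cube, so E-series; the 5-jet and mu = 8 give E_8.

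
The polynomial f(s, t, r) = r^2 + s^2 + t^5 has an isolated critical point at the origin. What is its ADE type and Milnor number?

The Hessian of f at 0 has rank 2. Corank 1: A-series; mu = 4 gives A_4.

Type A_4, Milnor number mu = 4.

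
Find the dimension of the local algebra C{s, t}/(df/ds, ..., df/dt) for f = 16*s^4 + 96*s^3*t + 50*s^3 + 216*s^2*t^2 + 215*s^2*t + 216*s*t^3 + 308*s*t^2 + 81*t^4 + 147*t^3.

5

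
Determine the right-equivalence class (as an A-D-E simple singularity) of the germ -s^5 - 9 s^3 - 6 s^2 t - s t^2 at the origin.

The Hessian of f at 0 is [[0, 0], [0, 0]] with rank 0, so corank 2. A Groebner basis of the Jacobian ideal J(f) in C{s,t} is {243*s*t/5 + t^4 + 81*t^2/5, s*t^2 + t^3/3, s^2 + s*t/3}; counting standard monomials gives mu = 6. Corank 2; j^3 = -s*(3*s + t)^2 has shape L^2 M (L != M), so D-series; mu = 6 gives D_6.

D_{6}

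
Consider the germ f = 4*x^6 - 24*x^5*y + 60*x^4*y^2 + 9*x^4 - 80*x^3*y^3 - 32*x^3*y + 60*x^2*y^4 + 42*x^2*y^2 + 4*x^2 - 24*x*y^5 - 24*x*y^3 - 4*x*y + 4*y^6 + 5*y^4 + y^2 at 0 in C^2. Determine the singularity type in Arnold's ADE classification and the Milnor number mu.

Type A3, Milnor number mu = 3.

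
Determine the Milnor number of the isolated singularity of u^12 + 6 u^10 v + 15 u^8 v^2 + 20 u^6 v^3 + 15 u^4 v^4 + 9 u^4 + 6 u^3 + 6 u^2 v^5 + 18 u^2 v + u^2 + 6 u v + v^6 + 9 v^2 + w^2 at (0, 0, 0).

5

The Hessian of f at 0 is [[2, 6, 0], [6, 18, 0], [0, 0, 2]] with rank 2, so corank 1. A Groebner basis of the Jacobian ideal J(f) in C{u,v,w} is {u*v^2 - u*v/3 + u/81 - 2*v^2/3 + v/27, 5*u*v/27 - 2*u/243 + v^3 + v^2/3 - 2*v/81, u^2 + u/3 + v, w}; counting standard monomials gives mu = 5. Corank 1: A-series; mu = 5 gives A_5.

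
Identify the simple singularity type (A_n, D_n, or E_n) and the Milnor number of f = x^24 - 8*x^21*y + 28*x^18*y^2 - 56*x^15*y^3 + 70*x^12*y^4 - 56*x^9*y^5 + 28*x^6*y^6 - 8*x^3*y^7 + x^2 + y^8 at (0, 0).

Type A_{7}, Milnor number mu = 7.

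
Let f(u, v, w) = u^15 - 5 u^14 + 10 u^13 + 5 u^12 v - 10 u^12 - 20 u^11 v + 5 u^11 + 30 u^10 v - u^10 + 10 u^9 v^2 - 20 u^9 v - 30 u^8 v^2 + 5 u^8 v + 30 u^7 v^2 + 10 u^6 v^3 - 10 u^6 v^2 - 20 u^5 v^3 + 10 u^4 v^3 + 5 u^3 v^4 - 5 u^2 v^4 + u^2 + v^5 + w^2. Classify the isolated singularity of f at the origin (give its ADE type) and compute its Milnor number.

Type A_4, Milnor number mu = 4.

The Hessian of f at 0 is [[2, 0, 0], [0, 0, 0], [0, 0, 2]] with rank 2, so corank 1. A Groebner basis of the Jacobian ideal J(f) in C{u,v,w} is {v^4, u, w}; counting standard monomials gives mu = 4. Corank 1: A-series; mu = 4 gives A_4.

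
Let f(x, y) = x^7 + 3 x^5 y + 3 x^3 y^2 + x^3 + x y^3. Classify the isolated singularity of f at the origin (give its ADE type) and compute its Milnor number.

Type E7, Milnor number mu = 7.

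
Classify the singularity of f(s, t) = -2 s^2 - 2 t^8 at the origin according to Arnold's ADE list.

A7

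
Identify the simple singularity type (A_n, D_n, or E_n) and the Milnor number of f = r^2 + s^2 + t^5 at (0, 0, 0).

Type A_4, Milnor number mu = 4.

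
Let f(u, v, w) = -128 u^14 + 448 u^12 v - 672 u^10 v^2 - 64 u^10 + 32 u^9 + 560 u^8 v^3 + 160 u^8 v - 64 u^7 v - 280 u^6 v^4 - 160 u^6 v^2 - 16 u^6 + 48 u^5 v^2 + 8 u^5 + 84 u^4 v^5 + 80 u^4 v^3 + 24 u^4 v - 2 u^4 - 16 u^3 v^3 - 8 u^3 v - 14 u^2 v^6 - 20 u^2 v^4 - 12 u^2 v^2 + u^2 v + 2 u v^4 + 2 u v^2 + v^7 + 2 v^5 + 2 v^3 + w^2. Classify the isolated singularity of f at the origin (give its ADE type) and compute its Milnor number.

Type D_4, Milnor number mu = 4.

The Hessian of f at 0 has rank 1. Corank 2; j^3 = v*(u^2 + 2*u*v + 2*v^2) splits into three distinct lines over C (the quadratic factor has nonzero discriminant), so D_4.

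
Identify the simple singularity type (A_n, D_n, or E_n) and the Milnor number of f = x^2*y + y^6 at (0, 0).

The Hessian of f at 0 has rank 0. Corank 2; j^3 = x^2*y has shape L^2 M (L != M), so D-series; mu = 7 gives D_7.

Type D7, Milnor number mu = 7.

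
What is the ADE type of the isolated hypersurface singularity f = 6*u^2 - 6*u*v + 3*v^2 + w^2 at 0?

The Hessian of f at 0 is [[12, -6, 0], [-6, 6, 0], [0, 0, 2]] with rank 3, so corank 0. A Groebner basis of the Jacobian ideal J(f) in C{u,v,w} is {u, v, w}; counting standard monomials gives mu = 1. Corank 0: nondegenerate Morse point, so A_1.

A1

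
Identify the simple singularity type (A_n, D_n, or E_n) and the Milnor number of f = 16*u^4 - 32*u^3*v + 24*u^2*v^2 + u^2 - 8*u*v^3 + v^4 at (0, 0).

Type A_3, Milnor number mu = 3.

The Hessian of f at 0 is [[2, 0], [0, 0]] with rank 1, so corank 1. A Groebner basis of the Jacobian ideal J(f) in C{u,v} is {v^3, u}; counting standard monomials gives mu = 3. Corank 1: A-series; mu = 3 gives A_3.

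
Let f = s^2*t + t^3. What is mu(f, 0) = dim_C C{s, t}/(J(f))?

4

The Hessian of f at 0 is [[0, 0], [0, 0]] with rank 0, so corank 2. A Groebner basis of the Jacobian ideal J(f) in C{s,t} is {t^3, s^2 + 3*t^2, s*t}; counting standard monomials gives mu = 4. Corank 2; j^3 = t*(s^2 + t^2) splits into three distinct lines over C (the quadratic factor has nonzero discriminant), so D_4.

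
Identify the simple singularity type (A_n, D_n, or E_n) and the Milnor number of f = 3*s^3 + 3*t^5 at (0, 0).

Type E_{8}, Milnor number mu = 8.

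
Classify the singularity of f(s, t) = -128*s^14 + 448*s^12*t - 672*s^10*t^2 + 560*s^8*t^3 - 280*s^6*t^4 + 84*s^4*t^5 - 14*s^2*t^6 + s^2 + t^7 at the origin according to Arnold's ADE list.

A6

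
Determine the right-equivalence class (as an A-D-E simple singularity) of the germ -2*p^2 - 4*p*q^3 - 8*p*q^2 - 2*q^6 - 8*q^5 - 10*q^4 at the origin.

A_{3}

The Hessian of f at 0 is [[-4, 0], [0, 0]] with rank 1, so corank 1. A Groebner basis of the Jacobian ideal J(f) in C{p,q} is {p^2, p*q, p/2 + q^2}; counting standard monomials gives mu = 3. Corank 1: A-series; mu = 3 gives A_3.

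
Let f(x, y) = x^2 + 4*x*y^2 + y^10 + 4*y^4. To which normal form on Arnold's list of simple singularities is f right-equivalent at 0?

A_9

The Hessian of f at 0 has rank 1. Corank 1: A-series; mu = 9 gives A_9.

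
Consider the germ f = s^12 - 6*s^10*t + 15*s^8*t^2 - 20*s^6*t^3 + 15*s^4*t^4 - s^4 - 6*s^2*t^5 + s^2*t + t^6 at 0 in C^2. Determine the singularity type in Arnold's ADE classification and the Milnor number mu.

Type D_7, Milnor number mu = 7.

The Hessian of f at 0 has rank 0. Corank 2; j^3 = s^2*t has shape L^2 M (L != M), so D-series; mu = 7 gives D_7.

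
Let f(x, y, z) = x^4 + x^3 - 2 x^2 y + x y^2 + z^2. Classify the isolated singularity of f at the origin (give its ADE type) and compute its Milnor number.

Type D5, Milnor number mu = 5.

The Hessian of f at 0 has rank 1. Corank 2; j^3 = x*(x - y)^2 has shape L^2 M (L != M), so D-series; mu = 5 gives D_5.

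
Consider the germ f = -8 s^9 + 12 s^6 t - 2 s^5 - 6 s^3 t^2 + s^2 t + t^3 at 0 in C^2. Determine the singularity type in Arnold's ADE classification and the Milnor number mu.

Type D_{4}, Milnor number mu = 4.

The Hessian of f at 0 is [[0, 0], [0, 0]] with rank 0, so corank 2. A Groebner basis of the Jacobian ideal J(f) in C{s,t} is {t^3, s^2 + 3*t^2, s*t}; counting standard monomials gives mu = 4. Corank 2; j^3 = t*(s^2 + t^2) splits into three distinct lines over C (the quadratic factor has nonzero discriminant), so D_4.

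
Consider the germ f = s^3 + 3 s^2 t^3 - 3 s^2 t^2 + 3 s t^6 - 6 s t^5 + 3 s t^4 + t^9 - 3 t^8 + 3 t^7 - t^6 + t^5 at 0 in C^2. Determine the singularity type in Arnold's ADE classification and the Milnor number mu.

Type E_{8}, Milnor number mu = 8.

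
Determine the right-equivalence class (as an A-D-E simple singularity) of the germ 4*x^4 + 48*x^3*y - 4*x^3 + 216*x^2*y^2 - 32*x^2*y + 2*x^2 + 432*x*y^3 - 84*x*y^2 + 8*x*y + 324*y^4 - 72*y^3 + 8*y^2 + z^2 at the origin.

A_3

The Hessian of f at 0 has rank 2. Corank 1: A-series; mu = 3 gives A_3.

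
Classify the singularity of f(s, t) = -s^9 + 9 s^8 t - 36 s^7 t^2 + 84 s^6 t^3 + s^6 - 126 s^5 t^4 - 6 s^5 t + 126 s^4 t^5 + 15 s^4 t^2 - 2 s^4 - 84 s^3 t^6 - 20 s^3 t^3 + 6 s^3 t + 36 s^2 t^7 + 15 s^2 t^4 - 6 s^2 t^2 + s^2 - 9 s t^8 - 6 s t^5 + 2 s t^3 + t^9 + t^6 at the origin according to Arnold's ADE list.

A8

The Hessian of f at 0 is [[2, 0], [0, 0]] with rank 1, so corank 1. A Groebner basis of the Jacobian ideal J(f) in C{s,t} is {s^2 + s*t^3, 3*s^2 + s*t + t^4, s^3, s^2*t - s*t^2 + s/3 + t^3/3}; counting standard monomials gives mu = 8. Corank 1: A-series; mu = 8 gives A_8.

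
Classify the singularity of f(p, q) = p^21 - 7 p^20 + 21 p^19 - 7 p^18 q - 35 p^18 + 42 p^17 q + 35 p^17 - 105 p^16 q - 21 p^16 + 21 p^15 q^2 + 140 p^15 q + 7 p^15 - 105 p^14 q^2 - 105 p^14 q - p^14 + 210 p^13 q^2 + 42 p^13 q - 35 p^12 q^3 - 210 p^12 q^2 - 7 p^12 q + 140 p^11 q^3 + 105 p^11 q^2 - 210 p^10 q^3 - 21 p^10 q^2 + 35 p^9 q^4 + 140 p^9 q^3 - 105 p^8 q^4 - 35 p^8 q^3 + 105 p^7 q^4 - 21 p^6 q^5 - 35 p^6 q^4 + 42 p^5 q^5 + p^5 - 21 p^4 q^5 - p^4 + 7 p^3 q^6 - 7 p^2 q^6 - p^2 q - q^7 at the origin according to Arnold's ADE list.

The Hessian of f at 0 has rank 0. Corank 2; j^3 = -p^2*q has shape L^2 M (L != M), so D-series; mu = 8 gives D_8.

D_8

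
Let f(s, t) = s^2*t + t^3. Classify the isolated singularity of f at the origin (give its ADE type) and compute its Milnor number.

Type D4, Milnor number mu = 4.

The Hessian of f at 0 has rank 0. Corank 2; j^3 = t*(s^2 + t^2) splits into three distinct lines over C (the quadratic factor has nonzero discriminant), so D_4.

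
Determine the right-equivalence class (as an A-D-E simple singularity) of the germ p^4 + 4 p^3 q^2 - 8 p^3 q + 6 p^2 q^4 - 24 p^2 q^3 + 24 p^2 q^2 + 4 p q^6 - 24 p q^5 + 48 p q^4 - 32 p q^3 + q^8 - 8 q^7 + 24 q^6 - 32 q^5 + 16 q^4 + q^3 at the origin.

E_{6}

The Hessian of f at 0 is [[0, 0], [0, 0]] with rank 0, so corank 2. A Groebner basis of the Jacobian ideal J(f) in C{p,q} is {p^3 - 6*p^2*q, q^2}; counting standard monomials gives mu = 6. Corank 2; j^3 = q^3 is a perfect cube, so E-series; the 4-jet and mu = 6 give E_6.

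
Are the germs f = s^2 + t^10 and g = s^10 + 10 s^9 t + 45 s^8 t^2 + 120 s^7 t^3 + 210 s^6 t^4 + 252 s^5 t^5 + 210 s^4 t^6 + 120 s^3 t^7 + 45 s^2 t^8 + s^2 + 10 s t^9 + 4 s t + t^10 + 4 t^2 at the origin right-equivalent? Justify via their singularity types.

The Hessian of f at 0 has rank 1. Corank 1: A-series; mu = 9 gives A_9. The Hessian of g at 0 has rank 1. Corank 1: A-series; mu = 9 gives A_9. Both have type A_9, hence right-equivalent.

Yes.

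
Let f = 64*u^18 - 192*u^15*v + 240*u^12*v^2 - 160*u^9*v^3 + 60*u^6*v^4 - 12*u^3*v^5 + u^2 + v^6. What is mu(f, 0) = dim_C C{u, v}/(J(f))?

The Hessian of f at 0 is [[2, 0], [0, 0]] with rank 1, so corank 1. A Groebner basis of the Jacobian ideal J(f) in C{u,v} is {v^5, u}; counting standard monomials gives mu = 5. Corank 1: A-series; mu = 5 gives A_5.

5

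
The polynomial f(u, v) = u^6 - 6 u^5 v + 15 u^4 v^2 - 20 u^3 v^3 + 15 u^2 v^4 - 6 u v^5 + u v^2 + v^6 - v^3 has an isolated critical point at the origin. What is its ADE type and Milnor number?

Type D7, Milnor number mu = 7.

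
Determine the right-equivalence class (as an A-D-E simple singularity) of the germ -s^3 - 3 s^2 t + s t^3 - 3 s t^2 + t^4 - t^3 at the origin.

E_7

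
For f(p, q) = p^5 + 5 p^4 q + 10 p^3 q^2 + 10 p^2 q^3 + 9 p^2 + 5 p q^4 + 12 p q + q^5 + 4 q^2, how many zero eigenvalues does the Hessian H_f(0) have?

1

Hessian at 0 has rank 1.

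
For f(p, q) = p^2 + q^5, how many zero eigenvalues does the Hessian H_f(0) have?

1

Hessian at 0 has rank 1.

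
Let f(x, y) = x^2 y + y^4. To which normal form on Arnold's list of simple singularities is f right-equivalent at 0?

D5

The Hessian of f at 0 has rank 0. Corank 2; j^3 = x^2*y has shape L^2 M (L != M), so D-series; mu = 5 gives D_5.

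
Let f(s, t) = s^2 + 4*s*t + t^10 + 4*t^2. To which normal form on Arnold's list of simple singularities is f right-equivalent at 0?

The Hessian of f at 0 has rank 1. Corank 1: A-series; mu = 9 gives A_9.

A_9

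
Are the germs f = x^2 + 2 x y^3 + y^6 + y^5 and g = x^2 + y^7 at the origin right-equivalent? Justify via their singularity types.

No.

The Hessian of f at 0 is [[2, 0], [0, 0]] with rank 1, so corank 1. A Groebner basis of the Jacobian ideal J(f) in C{x,y} is {x + y^3, x^2, x*y}; counting standard monomials gives mu = 4. Corank 1: A-series; mu = 4 gives A_4. The Hessian of g at 0 is [[2, 0], [0, 0]] with rank 1, so corank 1. A Groebner basis of the Jacobian ideal J(g) in C{x,y} is {y^6, x}; counting standard monomials gives mu = 6. Corank 1: A-series; mu = 6 gives A_6. f is A_4 but g is A_6, hence not right-equivalent.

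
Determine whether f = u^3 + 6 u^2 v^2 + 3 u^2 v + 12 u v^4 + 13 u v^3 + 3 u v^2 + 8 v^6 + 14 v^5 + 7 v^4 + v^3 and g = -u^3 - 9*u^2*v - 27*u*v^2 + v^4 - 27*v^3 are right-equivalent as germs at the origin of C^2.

No.

The Hessian of f at 0 has rank 0. Corank 2; j^3 = (u + v)^3 is a perfect cube, so E-series; the 4-jet and mu = 7 give E_7. The Hessian of g at 0 has rank 0. Corank 2; j^3 = -(u + 3*v)^3 is a perfect cube, so E-series; the 4-jet and mu = 6 give E_6. f is E_7 but g is E_6, hence not right-equivalent.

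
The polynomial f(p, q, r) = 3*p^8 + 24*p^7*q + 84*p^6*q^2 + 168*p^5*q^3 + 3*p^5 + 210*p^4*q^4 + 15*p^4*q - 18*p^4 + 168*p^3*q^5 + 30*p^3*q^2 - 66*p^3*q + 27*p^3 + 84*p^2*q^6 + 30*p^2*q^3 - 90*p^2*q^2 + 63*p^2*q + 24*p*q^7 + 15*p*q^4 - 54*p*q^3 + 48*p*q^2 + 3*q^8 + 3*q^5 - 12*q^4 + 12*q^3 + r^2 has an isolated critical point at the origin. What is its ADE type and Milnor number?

Type D9, Milnor number mu = 9.

The Hessian of f at 0 has rank 1. Corank 2; j^3 = 3*(p + q)*(3*p + 2*q)^2 has shape L^2 M (L != M), so D-series; mu = 9 gives D_9.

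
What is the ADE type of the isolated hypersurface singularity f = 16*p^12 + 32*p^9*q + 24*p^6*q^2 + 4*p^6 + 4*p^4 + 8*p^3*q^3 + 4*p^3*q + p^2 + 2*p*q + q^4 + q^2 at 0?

The Hessian of f at 0 is [[2, 2], [2, 2]] with rank 1, so corank 1. A Groebner basis of the Jacobian ideal J(f) in C{p,q} is {q^3, p + q}; counting standard monomials gives mu = 3. Corank 1: A-series; mu = 3 gives A_3.

A_3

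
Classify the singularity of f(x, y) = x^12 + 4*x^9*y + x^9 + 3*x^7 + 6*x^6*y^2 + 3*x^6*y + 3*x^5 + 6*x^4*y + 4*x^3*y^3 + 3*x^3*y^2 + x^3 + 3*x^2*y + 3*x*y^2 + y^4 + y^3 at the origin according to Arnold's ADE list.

E_6

The Hessian of f at 0 has rank 0. Corank 2; j^3 = (x + y)^3 is a perfect cube, so E-series; the 4-jet and mu = 6 give E_6.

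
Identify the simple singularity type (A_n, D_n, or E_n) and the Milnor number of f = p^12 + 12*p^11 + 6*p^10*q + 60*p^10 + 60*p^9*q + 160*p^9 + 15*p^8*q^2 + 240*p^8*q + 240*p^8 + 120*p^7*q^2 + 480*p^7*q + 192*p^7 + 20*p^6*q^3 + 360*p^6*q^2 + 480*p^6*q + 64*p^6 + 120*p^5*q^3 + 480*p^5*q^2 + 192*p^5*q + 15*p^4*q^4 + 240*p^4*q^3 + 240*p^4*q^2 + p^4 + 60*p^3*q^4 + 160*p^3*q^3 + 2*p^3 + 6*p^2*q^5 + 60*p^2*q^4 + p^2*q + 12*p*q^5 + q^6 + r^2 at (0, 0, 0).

Type D_{7}, Milnor number mu = 7.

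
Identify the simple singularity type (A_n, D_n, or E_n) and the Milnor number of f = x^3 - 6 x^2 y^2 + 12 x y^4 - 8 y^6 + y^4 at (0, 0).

Type E_6, Milnor number mu = 6.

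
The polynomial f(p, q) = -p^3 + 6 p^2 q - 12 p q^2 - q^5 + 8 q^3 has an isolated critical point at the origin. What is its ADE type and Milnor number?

Type E_8, Milnor number mu = 8.

The Hessian of f at 0 has rank 0. Corank 2; j^3 = -(p - 2*q)^3 is a perfect cube, so E-series; the 5-jet and mu = 8 give E_8.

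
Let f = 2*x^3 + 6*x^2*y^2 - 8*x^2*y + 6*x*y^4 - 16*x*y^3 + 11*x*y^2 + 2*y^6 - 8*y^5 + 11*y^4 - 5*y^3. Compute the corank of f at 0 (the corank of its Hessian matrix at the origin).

2

Hessian at 0 has rank 0.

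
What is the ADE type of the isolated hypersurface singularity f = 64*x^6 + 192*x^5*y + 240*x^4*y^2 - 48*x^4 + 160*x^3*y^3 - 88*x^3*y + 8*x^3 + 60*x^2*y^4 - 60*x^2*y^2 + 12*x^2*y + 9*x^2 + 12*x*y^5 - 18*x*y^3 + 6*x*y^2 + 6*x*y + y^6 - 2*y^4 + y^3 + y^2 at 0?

A2

The Hessian of f at 0 has rank 1. Corank 1: A-series; mu = 2 gives A_2.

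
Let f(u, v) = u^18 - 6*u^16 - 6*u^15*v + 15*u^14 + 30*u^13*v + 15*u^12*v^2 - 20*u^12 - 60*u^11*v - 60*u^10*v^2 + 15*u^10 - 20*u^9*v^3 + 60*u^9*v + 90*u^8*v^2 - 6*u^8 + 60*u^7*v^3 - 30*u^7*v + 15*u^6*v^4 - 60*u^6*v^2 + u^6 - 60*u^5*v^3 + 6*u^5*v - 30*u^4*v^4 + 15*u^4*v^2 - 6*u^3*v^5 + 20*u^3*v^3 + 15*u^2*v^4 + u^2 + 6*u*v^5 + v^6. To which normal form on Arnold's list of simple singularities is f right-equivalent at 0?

A_5

The Hessian of f at 0 is [[2, 0], [0, 0]] with rank 1, so corank 1. A Groebner basis of the Jacobian ideal J(f) in C{u,v} is {v^5, u}; counting standard monomials gives mu = 5. Corank 1: A-series; mu = 5 gives A_5.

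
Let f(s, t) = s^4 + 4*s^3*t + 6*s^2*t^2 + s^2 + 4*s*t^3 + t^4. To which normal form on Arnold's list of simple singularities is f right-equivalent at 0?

A_3

The Hessian of f at 0 has rank 1. Corank 1: A-series; mu = 3 gives A_3.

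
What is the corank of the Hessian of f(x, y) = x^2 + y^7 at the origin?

Hessian at 0 has rank 1.

1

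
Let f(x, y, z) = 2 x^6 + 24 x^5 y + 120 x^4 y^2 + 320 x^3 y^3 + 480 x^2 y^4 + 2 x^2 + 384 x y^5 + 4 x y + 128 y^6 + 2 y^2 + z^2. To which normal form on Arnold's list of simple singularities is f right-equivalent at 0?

A5

The Hessian of f at 0 has rank 2. Corank 1: A-series; mu = 5 gives A_5.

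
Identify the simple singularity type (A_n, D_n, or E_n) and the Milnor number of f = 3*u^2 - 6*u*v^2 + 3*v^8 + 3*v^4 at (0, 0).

Type A_7, Milnor number mu = 7.

The Hessian of f at 0 is [[6, 0], [0, 0]] with rank 1, so corank 1. A Groebner basis of the Jacobian ideal J(f) in C{u,v} is {u^4, u^3*v, -u + v^2}; counting standard monomials gives mu = 7. Corank 1: A-series; mu = 7 gives A_7.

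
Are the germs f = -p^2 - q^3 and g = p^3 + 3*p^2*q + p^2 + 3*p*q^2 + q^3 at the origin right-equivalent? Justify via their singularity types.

The Hessian of f at 0 is [[-2, 0], [0, 0]] with rank 1, so corank 1. A Groebner basis of the Jacobian ideal J(f) in C{p,q} is {q^2, p}; counting standard monomials gives mu = 2. Corank 1: A-series; mu = 2 gives A_2. The Hessian of g at 0 is [[2, 0], [0, 0]] with rank 1, so corank 1. A Groebner basis of the Jacobian ideal J(g) in C{p,q} is {q^2, p}; counting standard monomials gives mu = 2. Corank 1: A-series; mu = 2 gives A_2. Both have type A_2, hence right-equivalent.

Yes.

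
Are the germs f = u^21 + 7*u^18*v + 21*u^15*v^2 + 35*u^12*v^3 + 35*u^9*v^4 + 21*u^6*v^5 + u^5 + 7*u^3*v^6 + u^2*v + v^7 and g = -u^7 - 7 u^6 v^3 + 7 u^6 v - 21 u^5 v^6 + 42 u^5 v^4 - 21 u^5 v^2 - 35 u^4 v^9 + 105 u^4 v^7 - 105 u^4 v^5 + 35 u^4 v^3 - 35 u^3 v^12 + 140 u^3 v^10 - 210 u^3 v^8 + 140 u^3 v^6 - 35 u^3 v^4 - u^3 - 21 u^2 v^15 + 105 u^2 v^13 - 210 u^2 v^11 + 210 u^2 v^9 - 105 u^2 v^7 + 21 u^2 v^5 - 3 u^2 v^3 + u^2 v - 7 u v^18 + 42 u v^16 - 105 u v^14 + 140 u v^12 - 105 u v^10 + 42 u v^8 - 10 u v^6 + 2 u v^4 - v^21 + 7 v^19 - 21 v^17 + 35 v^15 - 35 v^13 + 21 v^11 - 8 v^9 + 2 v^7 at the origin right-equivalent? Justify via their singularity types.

Yes.

The Hessian of f at 0 has rank 0. Corank 2; j^3 = u^2*v has shape L^2 M (L != M), so D-series; mu = 8 gives D_8. The Hessian of g at 0 has rank 0. Corank 2; j^3 = -u^2*(u - v) has shape L^2 M (L != M), so D-series; mu = 8 gives D_8. Both have type D_8, hence right-equivalent.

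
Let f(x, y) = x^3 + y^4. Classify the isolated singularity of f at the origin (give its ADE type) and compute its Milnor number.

The Hessian of f at 0 has rank 0. Corank 2; j^3 = x^3 is a perfect cube, so E-series; the 4-jet and mu = 6 give E_6.

Type E6, Milnor number mu = 6.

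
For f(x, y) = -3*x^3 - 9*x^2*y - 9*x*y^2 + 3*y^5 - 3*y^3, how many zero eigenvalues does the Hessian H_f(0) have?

2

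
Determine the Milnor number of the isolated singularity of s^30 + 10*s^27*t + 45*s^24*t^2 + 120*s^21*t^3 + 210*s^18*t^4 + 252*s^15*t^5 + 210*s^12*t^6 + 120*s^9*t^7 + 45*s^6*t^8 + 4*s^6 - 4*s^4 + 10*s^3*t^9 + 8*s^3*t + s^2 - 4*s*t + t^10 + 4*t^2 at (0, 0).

9

The Hessian of f at 0 is [[2, -4], [-4, 8]] with rank 1, so corank 1. A Groebner basis of the Jacobian ideal J(f) in C{s,t} is {-s*t^2/4 + s/128 + t^5 + 3*t^3/8 - t/64, s^2/32 + s*t^3 - 3*s*t/16 - t^4 + t^2/4, s^3 - s/2 + t, s^2*t - 2*s*t^2 - s/12 + 4*t^3/3 + t/6}; counting standard monomials gives mu = 9. Corank 1: A-series; mu = 9 gives A_9.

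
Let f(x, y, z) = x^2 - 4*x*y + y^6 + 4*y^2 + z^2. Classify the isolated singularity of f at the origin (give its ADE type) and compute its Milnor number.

The Hessian of f at 0 is [[2, -4, 0], [-4, 8, 0], [0, 0, 2]] with rank 2, so corank 1. A Groebner basis of the Jacobian ideal J(f) in C{x,y,z} is {y^5, x - 2*y, z}; counting standard monomials gives mu = 5. Corank 1: A-series; mu = 5 gives A_5.

Type A_5, Milnor number mu = 5.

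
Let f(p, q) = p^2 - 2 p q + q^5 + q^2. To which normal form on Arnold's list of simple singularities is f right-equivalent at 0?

The Hessian of f at 0 has rank 1. Corank 1: A-series; mu = 4 gives A_4.

A_{4}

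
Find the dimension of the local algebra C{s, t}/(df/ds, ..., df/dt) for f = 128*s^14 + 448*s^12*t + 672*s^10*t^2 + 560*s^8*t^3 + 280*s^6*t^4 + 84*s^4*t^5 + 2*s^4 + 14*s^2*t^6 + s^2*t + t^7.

8

The Hessian of f at 0 is [[0, 0], [0, 0]] with rank 0, so corank 2. A Groebner basis of the Jacobian ideal J(f) in C{s,t} is {s^2/7 + t^6, s^3, s*t}; counting standard monomials gives mu = 8. Corank 2; j^3 = s^2*t has shape L^2 M (L != M), so D-series; mu = 8 gives D_8.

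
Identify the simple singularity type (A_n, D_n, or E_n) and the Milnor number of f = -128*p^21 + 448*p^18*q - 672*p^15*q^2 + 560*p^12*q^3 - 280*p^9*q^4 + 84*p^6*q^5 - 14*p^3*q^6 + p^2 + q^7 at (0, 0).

The Hessian of f at 0 is [[2, 0], [0, 0]] with rank 1, so corank 1. A Groebner basis of the Jacobian ideal J(f) in C{p,q} is {q^6, p}; counting standard monomials gives mu = 6. Corank 1: A-series; mu = 6 gives A_6.

Type A_6, Milnor number mu = 6.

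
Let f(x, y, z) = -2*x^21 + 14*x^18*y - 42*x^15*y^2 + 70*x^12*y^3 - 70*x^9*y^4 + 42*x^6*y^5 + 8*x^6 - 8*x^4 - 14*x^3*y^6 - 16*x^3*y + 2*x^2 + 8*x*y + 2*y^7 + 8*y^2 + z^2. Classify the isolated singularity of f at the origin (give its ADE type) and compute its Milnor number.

The Hessian of f at 0 has rank 2. Corank 1: A-series; mu = 6 gives A_6.

Type A_{6}, Milnor number mu = 6.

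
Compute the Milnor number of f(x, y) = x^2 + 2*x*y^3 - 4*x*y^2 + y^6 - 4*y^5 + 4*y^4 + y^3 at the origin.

The Hessian of f at 0 has rank 1. Corank 1: A-series; mu = 2 gives A_2.

2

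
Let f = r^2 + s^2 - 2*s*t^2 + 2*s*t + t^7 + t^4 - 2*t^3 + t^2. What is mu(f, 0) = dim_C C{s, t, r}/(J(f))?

6

The Hessian of f at 0 has rank 2. Corank 1: A-series; mu = 6 gives A_6.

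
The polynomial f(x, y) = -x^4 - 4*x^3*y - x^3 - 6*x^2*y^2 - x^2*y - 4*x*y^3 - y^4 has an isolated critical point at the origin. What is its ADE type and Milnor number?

The Hessian of f at 0 is [[0, 0], [0, 0]] with rank 0, so corank 2. A Groebner basis of the Jacobian ideal J(f) in C{x,y} is {x*y^2, -x*y/4 + y^3, x^2 + x*y}; counting standard monomials gives mu = 5. Corank 2; j^3 = -x^2*(x + y) has shape L^2 M (L != M), so D-series; mu = 5 gives D_5.

Type D5, Milnor number mu = 5.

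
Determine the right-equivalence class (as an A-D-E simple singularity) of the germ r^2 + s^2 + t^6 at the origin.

The Hessian of f at 0 has rank 2. Corank 1: A-series; mu = 5 gives A_5.

A_{5}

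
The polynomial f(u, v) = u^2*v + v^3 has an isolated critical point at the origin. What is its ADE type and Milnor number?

Type D4, Milnor number mu = 4.

The Hessian of f at 0 has rank 0. Corank 2; j^3 = v*(u^2 + v^2) splits into three distinct lines over C (the quadratic factor has nonzero discriminant), so D_4.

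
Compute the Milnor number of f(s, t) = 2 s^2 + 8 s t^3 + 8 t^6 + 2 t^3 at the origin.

2

The Hessian of f at 0 is [[4, 0], [0, 0]] with rank 1, so corank 1. A Groebner basis of the Jacobian ideal J(f) in C{s,t} is {t^2, s}; counting standard monomials gives mu = 2. Corank 1: A-series; mu = 2 gives A_2.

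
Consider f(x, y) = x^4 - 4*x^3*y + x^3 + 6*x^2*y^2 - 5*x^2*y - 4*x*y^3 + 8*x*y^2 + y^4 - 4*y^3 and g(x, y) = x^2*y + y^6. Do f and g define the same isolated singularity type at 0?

The Hessian of f at 0 has rank 0. Corank 2; j^3 = (x - 2*y)^2*(x - y) has shape L^2 M (L != M), so D-series; mu = 5 gives D_5. The Hessian of g at 0 has rank 0. Corank 2; j^3 = x^2*y has shape L^2 M (L != M), so D-series; mu = 7 gives D_7. f is D_5 but g is D_7, hence not right-equivalent.

No.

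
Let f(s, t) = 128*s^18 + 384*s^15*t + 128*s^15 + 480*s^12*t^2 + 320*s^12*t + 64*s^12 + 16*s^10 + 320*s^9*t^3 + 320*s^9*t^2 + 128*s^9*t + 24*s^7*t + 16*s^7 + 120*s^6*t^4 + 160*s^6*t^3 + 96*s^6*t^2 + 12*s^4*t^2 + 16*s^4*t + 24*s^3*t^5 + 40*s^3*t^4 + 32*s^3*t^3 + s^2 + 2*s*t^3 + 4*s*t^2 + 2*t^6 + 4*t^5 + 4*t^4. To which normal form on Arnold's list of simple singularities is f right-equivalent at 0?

The Hessian of f at 0 has rank 1. Corank 1: A-series; mu = 5 gives A_5.

A_{5}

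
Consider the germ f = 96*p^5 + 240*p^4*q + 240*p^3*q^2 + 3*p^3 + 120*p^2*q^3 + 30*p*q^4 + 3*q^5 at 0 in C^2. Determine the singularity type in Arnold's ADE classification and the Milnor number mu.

Type E_8, Milnor number mu = 8.

The Hessian of f at 0 is [[0, 0], [0, 0]] with rank 0, so corank 2. A Groebner basis of the Jacobian ideal J(f) in C{p,q} is {q^5, p*q^3 + q^4/8, p^2}; counting standard monomials gives mu = 8. Corank 2; j^3 = 3*p^3 is a perfect cube, so E-series; the 5-jet and mu = 8 give E_8.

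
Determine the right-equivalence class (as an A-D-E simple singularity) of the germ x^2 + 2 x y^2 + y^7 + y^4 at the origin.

A_6

The Hessian of f at 0 has rank 1. Corank 1: A-series; mu = 6 gives A_6.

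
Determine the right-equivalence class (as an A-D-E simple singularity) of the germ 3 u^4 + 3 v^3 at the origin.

The Hessian of f at 0 has rank 0. Corank 2; j^3 = 3*v^3 is a perfect cube, so E-series; the 4-jet and mu = 6 give E_6.

E_6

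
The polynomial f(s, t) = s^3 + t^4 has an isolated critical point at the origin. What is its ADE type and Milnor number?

Type E_6, Milnor number mu = 6.

The Hessian of f at 0 has rank 0. Corank 2; j^3 = s^3 is a perfect cube, so E-series; the 4-jet and mu = 6 give E_6.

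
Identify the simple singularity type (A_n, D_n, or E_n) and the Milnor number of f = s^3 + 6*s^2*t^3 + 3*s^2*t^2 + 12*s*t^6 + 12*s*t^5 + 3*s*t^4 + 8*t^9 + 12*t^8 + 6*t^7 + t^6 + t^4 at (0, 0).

Type E_{6}, Milnor number mu = 6.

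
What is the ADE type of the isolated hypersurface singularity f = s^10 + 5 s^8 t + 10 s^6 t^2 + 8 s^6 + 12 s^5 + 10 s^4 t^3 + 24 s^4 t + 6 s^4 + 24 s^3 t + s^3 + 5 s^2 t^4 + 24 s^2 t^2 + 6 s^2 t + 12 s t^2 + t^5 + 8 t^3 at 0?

The Hessian of f at 0 has rank 0. Corank 2; j^3 = (s + 2*t)^3 is a perfect cube, so E-series; the 5-jet and mu = 8 give E_8.

E_{8}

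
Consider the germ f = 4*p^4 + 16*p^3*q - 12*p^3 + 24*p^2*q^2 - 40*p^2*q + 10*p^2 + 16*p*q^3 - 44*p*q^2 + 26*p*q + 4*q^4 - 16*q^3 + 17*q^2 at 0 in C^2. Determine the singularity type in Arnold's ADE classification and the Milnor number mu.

The Hessian of f at 0 has rank 2. Corank 0: nondegenerate Morse point, so A_1.

Type A_{1}, Milnor number mu = 1.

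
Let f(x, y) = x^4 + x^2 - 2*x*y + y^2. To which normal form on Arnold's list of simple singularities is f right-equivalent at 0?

A_{3}

The Hessian of f at 0 is [[2, -2], [-2, 2]] with rank 1, so corank 1. A Groebner basis of the Jacobian ideal J(f) in C{x,y} is {y^3, x - y}; counting standard monomials gives mu = 3. Corank 1: A-series; mu = 3 gives A_3.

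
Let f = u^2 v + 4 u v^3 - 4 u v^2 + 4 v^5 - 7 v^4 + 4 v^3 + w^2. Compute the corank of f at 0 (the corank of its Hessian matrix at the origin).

Hessian at 0 has rank 1.

2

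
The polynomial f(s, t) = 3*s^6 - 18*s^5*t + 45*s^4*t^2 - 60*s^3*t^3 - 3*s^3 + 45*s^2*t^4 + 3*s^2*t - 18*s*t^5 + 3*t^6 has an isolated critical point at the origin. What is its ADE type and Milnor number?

The Hessian of f at 0 has rank 0. Corank 2; j^3 = -3*s^2*(s - t) has shape L^2 M (L != M), so D-series; mu = 7 gives D_7.

Type D_7, Milnor number mu = 7.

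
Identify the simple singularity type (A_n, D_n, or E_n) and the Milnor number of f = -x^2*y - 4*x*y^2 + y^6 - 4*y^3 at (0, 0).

Type D_7, Milnor number mu = 7.

The Hessian of f at 0 has rank 0. Corank 2; j^3 = -y*(x + 2*y)^2 has shape L^2 M (L != M), so D-series; mu = 7 gives D_7.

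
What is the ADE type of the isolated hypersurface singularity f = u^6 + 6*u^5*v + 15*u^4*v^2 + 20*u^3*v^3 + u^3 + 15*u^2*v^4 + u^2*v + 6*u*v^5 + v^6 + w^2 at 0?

The Hessian of f at 0 is [[0, 0, 0], [0, 0, 0], [0, 0, 2]] with rank 1, so corank 2. A Groebner basis of the Jacobian ideal J(f) in C{u,v,w} is {-u*v/6 + v^5, u*v^2, u^2 + u*v, w}; counting standard monomials gives mu = 7. Corank 2; j^3 = u^2*(u + v) has shape L^2 M (L != M), so D-series; mu = 7 gives D_7.

D_7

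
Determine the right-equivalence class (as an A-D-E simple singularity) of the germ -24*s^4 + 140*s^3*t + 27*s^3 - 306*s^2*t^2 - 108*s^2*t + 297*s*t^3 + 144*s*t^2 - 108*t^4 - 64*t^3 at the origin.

E7

The Hessian of f at 0 has rank 0. Corank 2; j^3 = (3*s - 4*t)^3 is a perfect cube, so E-series; the 4-jet and mu = 7 give E_7.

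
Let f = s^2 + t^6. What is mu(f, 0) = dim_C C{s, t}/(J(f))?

The Hessian of f at 0 is [[2, 0], [0, 0]] with rank 1, so corank 1. A Groebner basis of the Jacobian ideal J(f) in C{s,t} is {t^5, s}; counting standard monomials gives mu = 5. Corank 1: A-series; mu = 5 gives A_5.

5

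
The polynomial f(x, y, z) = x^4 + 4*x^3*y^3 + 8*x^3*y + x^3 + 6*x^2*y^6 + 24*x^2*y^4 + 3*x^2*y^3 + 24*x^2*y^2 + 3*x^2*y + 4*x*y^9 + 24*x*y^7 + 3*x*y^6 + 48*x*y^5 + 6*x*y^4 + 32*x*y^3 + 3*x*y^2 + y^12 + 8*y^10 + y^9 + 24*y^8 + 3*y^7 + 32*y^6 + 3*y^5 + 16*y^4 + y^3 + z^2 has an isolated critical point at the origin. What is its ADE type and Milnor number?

Type E6, Milnor number mu = 6.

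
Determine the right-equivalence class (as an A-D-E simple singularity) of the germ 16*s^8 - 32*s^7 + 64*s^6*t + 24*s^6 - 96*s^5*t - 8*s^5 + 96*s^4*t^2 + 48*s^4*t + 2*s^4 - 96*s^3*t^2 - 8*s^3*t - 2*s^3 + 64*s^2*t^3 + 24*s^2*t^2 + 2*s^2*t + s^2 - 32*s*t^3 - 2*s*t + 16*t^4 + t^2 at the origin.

A_3

The Hessian of f at 0 has rank 1. Corank 1: A-series; mu = 3 gives A_3.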